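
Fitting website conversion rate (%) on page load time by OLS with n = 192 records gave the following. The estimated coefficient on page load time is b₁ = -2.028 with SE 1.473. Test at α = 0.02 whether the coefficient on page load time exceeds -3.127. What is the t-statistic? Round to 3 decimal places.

t = 0.746

H₀: β₁ = -3.127 vs H₁: β₁ > -3.127.
t = (b₁ − β₁⁰)/SE = (-2.028 − (-3.127)) / 1.473 = 0.746.
df = n − 2 = 192 − 2 = 190.
One-sided p ≈ 0.2283, which is ≥ 0.02, so fail to reject H₀.
The data do not give significant evidence that the true slope on page load time exceeds -3.127 % per unit.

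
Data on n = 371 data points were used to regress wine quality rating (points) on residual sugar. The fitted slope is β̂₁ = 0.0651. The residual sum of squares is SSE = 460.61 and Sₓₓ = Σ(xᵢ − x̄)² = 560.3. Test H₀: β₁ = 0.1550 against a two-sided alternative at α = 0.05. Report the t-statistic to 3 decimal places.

MSE = SSE/(n − 2) = 460.61/369 = 1.24827.
SE(β̂₁) = √(MSE/Sₓₓ) = √(1.24827/560.3) = 0.0472001.
t = (0.0651 − 0.1550) / 0.0472001 = -1.905.
df = n − 2 = 369.
Two-sided p ≈ 0.0576, which is ≥ 0.05, so fail to reject H₀.
The data are consistent with a true slope of 0.1550 points per unit of residual sugar.

t = -1.905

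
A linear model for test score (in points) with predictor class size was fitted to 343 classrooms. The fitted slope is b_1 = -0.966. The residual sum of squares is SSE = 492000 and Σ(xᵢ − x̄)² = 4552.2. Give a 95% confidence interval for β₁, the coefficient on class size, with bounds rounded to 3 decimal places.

(-2.073, 0.141)

MSE = SSE/(n − 2) = 492000/341 = 1442.82.
SE(b_1) = √(MSE/Sₓₓ) = √(1442.82/4552.2) = 0.562982.
df = n − 2 = 341.
t* = t_{0.025, 341} = 1.966945.
Margin = t* × SE = 1.966945 × 0.562982 = 1.10736.
CI: -0.966 ± 1.10736 → (-2.073, 0.141).
With 95% confidence, each one-unit increase in class size is associated with a change of between -2.073 and 0.141 points in test score.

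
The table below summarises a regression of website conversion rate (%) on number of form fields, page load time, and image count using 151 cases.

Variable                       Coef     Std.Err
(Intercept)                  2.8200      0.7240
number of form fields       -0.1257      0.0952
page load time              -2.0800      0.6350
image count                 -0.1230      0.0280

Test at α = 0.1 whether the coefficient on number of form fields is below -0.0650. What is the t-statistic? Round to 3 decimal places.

Read off: b = -0.1257, SE = 0.0952 for number of form fields.
H₀: β₁ = -0.0650 vs H₁: β₁ < -0.0650.
t = (-0.1257 − (-0.0650)) / 0.0952 = -0.638.
df = n − k − 1 = 151 − 3 − 1 = 147.
One-sided p ≈ 0.2624, which is ≥ 0.1, so fail to reject H₀.
The data do not give significant evidence that the true slope on number of form fields is below -0.0650 % per unit, holding the other predictors fixed.

t = -0.638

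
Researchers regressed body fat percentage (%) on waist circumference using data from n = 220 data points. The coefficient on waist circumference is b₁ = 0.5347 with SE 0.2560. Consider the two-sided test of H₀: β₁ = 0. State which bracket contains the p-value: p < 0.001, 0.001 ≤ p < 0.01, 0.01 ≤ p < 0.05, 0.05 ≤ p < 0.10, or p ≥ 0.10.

0.01 ≤ p < 0.05

t = 0.5347 / 0.2560 = 2.089.
df = n − 2 = 220 − 2 = 218.
Two-sided p = 2·P(T_{218} > |t|) ≈ 0.0379.
So 0.01 ≤ p < 0.05.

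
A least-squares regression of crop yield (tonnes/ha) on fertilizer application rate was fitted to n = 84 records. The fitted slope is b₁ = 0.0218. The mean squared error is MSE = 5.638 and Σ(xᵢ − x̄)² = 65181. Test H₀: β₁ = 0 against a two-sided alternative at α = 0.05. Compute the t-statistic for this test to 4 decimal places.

t = 2.3440

SE(b₁) = √(MSE/Sₓₓ) = √(5.638/65181) = 0.00930041.
t = 0.0218 / 0.00930041 = 2.3440.
df = n − 2 = 82.
Two-sided p ≈ 0.0215, which is < 0.05, so reject H₀.
There is evidence that fertilizer application rate is associated with crop yield.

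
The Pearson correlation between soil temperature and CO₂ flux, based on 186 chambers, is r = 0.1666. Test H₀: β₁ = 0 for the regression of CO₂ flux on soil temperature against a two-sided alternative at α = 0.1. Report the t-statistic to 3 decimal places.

t = r·√(n − 2)/√(1 − r²) = 0.1666·√184/√0.972244 = 2.292.
df = n − 2 = 184.
Two-sided p ≈ 0.0230, which is < 0.1, so reject H₀.
There is evidence of a linear association between soil temperature and CO₂ flux.

t = 2.292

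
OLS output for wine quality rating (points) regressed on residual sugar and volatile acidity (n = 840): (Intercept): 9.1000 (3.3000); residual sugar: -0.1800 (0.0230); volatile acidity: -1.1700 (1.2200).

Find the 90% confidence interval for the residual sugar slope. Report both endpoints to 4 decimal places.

Read off: b = -0.1800, SE = 0.0230 for residual sugar.
df = n − k − 1 = 840 − 2 − 1 = 837.
t* = t_{0.05, 837} = 1.646676.
Margin = t* × SE = 1.646676 × 0.0230 = 0.037874.
CI: -0.1800 ± 0.037874 → (-0.2179, -0.1421).

(-0.2179, -0.1421)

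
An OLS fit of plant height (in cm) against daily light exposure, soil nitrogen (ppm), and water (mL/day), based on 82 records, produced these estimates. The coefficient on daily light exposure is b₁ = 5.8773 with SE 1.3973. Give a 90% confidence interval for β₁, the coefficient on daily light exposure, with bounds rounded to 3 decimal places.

df = n − k − 1 = 82 − 3 − 1 = 78.
t* = t_{0.05, 78} = 1.664625.
Margin = t* × SE = 1.664625 × 1.3973 = 2.32598.
CI: 5.8773 ± 2.32598 → (3.551, 8.203).
With 90% confidence, each one-unit increase in daily light exposure is associated with a change of between 3.551 and 8.203 cm in plant height, holding the other predictors fixed.

(3.551, 8.203)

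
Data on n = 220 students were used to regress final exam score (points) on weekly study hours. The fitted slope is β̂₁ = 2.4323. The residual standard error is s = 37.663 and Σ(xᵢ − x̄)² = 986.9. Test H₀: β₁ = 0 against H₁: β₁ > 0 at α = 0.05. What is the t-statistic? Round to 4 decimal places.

t = 2.0288

SE(β̂₁) = s/√Sₓₓ = 37.663/√986.9 = 1.19889.
t = 2.4323 / 1.19889 = 2.0288.
df = n − 2 = 218.
One-sided p ≈ 0.0218, which is < 0.05, so reject H₀.
There is evidence that the true slope on weekly study hours is positive.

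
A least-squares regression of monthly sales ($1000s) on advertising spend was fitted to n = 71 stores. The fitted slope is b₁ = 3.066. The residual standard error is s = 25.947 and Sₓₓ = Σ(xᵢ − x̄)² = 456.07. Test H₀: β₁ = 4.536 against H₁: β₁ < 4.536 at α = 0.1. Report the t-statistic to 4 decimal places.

SE(b₁) = s/√Sₓₓ = 25.947/√456.07 = 1.21499.
t = (3.066 − 4.536) / 1.21499 = -1.2099.
df = n − 2 = 69.
One-sided p ≈ 0.1152, which is ≥ 0.1, so fail to reject H₀.
The data do not give significant evidence that the true slope on advertising spend is below 4.536 $1000s per unit.

t = -1.2099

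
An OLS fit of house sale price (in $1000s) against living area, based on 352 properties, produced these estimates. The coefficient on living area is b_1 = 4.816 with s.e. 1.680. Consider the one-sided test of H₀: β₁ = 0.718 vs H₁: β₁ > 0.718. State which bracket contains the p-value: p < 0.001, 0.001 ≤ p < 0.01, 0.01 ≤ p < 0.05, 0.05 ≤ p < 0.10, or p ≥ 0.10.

0.001 ≤ p < 0.01

t = (4.816 − 0.718) / 1.680 = 2.439.
df = n − 2 = 352 − 2 = 350.
One-sided p = P(T_{350} > t) ≈ 0.0076.
So 0.001 ≤ p < 0.01.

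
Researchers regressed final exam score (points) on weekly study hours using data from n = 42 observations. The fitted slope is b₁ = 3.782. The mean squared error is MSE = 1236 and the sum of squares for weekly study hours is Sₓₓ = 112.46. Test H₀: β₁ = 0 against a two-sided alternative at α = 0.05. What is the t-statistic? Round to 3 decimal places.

SE(b₁) = √(MSE/Sₓₓ) = √(1236/112.46) = 3.3152.
t = 3.782 / 3.3152 = 1.141.
df = n − 2 = 40.
Two-sided p ≈ 0.2607, which is ≥ 0.05, so fail to reject H₀.
The data do not give significant evidence of an association between weekly study hours and final exam score.

t = 1.141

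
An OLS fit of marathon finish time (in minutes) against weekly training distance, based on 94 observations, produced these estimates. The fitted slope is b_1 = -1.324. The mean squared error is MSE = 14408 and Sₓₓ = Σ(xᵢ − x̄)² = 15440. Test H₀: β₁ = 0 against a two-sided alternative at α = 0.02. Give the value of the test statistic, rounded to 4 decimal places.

SE(b_1) = √(MSE/Sₓₓ) = √(14408/15440) = 0.966002.
t = -1.324 / 0.966002 = -1.3706.
df = n − 2 = 92.
Two-sided p ≈ 0.1738, which is ≥ 0.02, so fail to reject H₀.
The data do not give significant evidence of an association between weekly training distance and marathon finish time.

t = -1.3706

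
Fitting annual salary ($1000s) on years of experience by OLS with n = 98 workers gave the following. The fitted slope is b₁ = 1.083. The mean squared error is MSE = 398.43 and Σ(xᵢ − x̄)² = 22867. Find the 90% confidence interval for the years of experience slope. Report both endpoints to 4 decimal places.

(0.8638, 1.3022)

SE(b₁) = √(MSE/Sₓₓ) = √(398.43/22867) = 0.131999.
df = n − 2 = 96.
t* = t_{0.05, 96} = 1.660881.
Margin = t* × SE = 1.660881 × 0.131999 = 0.219235.
CI: 1.083 ± 0.219235 → (0.8638, 1.3022).
With 90% confidence, each one-unit increase in years of experience is associated with a change of between 0.8638 and 1.3022 $1000s in annual salary.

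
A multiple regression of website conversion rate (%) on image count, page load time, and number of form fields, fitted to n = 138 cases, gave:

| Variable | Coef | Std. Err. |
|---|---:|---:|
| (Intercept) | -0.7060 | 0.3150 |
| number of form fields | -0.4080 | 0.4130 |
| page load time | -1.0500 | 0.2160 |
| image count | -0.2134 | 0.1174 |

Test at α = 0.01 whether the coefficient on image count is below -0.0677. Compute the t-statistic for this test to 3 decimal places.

t = -1.241

Read off: b = -0.2134, SE = 0.1174 for image count.
H₀: β₁ = -0.0677 vs H₁: β₁ < -0.0677.
t = (-0.2134 − (-0.0677)) / 0.1174 = -1.241.
df = n − k − 1 = 138 − 3 − 1 = 134.
One-sided p ≈ 0.1084, which is ≥ 0.01, so fail to reject H₀.
The data do not give significant evidence that the true slope on image count is below -0.0677 % per unit, holding the other predictors fixed.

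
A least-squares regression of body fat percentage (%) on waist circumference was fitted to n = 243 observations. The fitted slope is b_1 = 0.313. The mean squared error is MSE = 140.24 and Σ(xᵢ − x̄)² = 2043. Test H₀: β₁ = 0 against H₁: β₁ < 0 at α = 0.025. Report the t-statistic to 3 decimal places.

SE(b_1) = √(MSE/Sₓₓ) = √(140.24/2043) = 0.262.
t = 0.313 / 0.262 = 1.195.
df = n − 2 = 241.
One-sided p ≈ 0.8833, which is ≥ 0.025, so fail to reject H₀.
The data do not give significant evidence that the true slope on waist circumference is negative.

t = 1.195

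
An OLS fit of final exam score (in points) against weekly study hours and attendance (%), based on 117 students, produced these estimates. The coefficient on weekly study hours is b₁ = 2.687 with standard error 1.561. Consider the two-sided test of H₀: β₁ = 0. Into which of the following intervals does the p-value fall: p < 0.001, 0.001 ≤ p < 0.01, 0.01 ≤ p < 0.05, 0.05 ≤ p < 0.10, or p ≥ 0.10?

t = 2.687 / 1.561 = 1.721.
df = n − k − 1 = 117 − 2 − 1 = 114.
Two-sided p = 2·P(T_{114} > |t|) ≈ 0.0879.
So 0.05 ≤ p < 0.10.

0.05 ≤ p < 0.10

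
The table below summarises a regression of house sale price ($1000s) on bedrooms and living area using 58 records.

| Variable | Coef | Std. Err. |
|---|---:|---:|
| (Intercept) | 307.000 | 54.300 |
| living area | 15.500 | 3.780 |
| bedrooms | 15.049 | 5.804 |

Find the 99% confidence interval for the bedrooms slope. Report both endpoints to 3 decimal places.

(-0.437, 30.535)

Read off: b = 15.049, SE = 5.804 for bedrooms.
df = n − k − 1 = 58 − 2 − 1 = 55.
t* = t_{0.005, 55} = 2.668216.
Margin = t* × SE = 2.668216 × 5.804 = 15.48633.
CI: 15.049 ± 15.48633 → (-0.437, 30.535).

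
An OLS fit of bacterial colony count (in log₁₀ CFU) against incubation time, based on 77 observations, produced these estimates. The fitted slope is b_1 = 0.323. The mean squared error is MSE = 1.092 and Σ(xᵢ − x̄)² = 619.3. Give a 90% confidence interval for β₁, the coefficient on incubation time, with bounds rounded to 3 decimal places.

SE(b_1) = √(MSE/Sₓₓ) = √(1.092/619.3) = 0.0419914.
df = n − 2 = 75.
t* = t_{0.05, 75} = 1.665425.
Margin = t* × SE = 1.665425 × 0.0419914 = 0.06993.
CI: 0.323 ± 0.06993 → (0.253, 0.393).
With 90% confidence, each one-unit increase in incubation time is associated with a change of between 0.253 and 0.393 log₁₀ CFU in bacterial colony count.

(0.253, 0.393)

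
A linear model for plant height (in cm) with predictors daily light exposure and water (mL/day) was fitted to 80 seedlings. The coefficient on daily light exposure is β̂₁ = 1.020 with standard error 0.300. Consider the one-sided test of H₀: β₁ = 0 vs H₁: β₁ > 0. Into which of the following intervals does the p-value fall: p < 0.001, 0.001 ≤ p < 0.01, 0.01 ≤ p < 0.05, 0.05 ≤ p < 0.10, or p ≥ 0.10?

p < 0.001

t = 1.020 / 0.300 = 3.400.
df = n − k − 1 = 80 − 2 − 1 = 77.
One-sided p = P(T_{77} > t) ≈ 0.0005.
So p < 0.001.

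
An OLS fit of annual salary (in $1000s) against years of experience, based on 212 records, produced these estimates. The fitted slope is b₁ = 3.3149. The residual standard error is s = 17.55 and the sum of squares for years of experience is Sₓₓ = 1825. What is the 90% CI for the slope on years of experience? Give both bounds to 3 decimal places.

(2.636, 3.994)

SE(b₁) = s/√Sₓₓ = 17.55/√1825 = 0.410814.
df = n − 2 = 210.
t* = t_{0.05, 210} = 1.652142.
Margin = t* × SE = 1.652142 × 0.410814 = 0.67872.
CI: 3.3149 ± 0.67872 → (2.636, 3.994).
With 90% confidence, each one-unit increase in years of experience is associated with a change of between 2.636 and 3.994 $1000s in annual salary.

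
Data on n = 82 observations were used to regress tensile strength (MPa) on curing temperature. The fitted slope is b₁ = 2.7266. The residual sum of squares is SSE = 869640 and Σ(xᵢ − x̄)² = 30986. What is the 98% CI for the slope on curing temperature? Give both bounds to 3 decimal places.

(1.321, 4.133)

MSE = SSE/(n − 2) = 869640/80 = 10870.5.
SE(b₁) = √(MSE/Sₓₓ) = √(10870.5/30986) = 0.5923.
df = n − 2 = 80.
t* = t_{0.01, 80} = 2.373868.
Margin = t* × SE = 2.373868 × 0.5923 = 1.40604.
CI: 2.7266 ± 1.40604 → (1.321, 4.133).
With 98% confidence, each one-unit increase in curing temperature is associated with a change of between 1.321 and 4.133 MPa in tensile strength.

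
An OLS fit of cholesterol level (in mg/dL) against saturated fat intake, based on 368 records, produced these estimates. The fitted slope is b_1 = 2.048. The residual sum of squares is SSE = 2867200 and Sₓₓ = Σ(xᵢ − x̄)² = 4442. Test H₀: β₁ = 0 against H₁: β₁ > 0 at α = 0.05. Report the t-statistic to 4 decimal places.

MSE = SSE/(n − 2) = 2867200/366 = 7833.88.
SE(b_1) = √(MSE/Sₓₓ) = √(7833.88/4442) = 1.328.
t = 2.048 / 1.328 = 1.5422.
df = n − 2 = 366.
One-sided p ≈ 0.0619, which is ≥ 0.05, so fail to reject H₀.
The data do not give significant evidence that the true slope on saturated fat intake is positive.

t = 1.5422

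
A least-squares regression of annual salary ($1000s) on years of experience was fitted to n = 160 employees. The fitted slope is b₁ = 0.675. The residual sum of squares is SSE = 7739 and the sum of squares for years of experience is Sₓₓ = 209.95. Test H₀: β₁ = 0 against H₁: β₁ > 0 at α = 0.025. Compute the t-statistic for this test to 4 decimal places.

MSE = SSE/(n − 2) = 7739/158 = 48.981.
SE(b₁) = √(MSE/Sₓₓ) = √(48.981/209.95) = 0.48301.
t = 0.675 / 0.48301 = 1.3975.
df = n − 2 = 158.
One-sided p ≈ 0.0821, which is ≥ 0.025, so fail to reject H₀.
The data do not give significant evidence that the true slope on years of experience is positive.

t = 1.3975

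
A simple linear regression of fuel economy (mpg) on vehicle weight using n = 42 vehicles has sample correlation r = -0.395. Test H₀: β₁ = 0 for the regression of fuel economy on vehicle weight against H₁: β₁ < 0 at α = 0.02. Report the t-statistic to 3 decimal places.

t = r·√(n − 2)/√(1 − r²) = -0.395·√40/√0.843975 = -2.719.
df = n − 2 = 40.
One-sided p ≈ 0.0048, which is < 0.02, so reject H₀.
There is evidence of a linear association between vehicle weight and fuel economy.

t = -2.719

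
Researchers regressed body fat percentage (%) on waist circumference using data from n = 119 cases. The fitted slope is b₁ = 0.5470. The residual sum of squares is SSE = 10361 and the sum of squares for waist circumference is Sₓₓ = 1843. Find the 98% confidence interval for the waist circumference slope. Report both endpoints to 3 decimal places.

MSE = SSE/(n − 2) = 10361/117 = 88.5556.
SE(b₁) = √(MSE/Sₓₓ) = √(88.5556/1843) = 0.219202.
df = n − 2 = 117.
t* = t_{0.01, 117} = 2.358642.
Margin = t* × SE = 2.358642 × 0.219202 = 0.51702.
CI: 0.5470 ± 0.51702 → (0.030, 1.064).
With 98% confidence, each one-unit increase in waist circumference is associated with a change of between 0.030 and 1.064 % in body fat percentage.

(0.030, 1.064)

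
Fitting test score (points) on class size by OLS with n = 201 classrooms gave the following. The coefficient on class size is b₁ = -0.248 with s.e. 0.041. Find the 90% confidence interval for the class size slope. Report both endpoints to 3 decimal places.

df = n − 2 = 201 − 2 = 199.
t* = t_{0.05, 199} = 1.652547.
Margin = t* × SE = 1.652547 × 0.041 = 0.06775.
CI: -0.248 ± 0.06775 → (-0.316, -0.180).
With 90% confidence, each one-unit increase in class size is associated with a change of between -0.316 and -0.180 points in test score.

(-0.316, -0.180)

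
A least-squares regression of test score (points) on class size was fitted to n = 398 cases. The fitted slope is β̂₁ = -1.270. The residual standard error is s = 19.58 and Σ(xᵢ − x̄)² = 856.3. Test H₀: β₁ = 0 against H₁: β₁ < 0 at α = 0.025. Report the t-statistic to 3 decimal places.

t = -1.898

SE(β̂₁) = s/√Sₓₓ = 19.58/√856.3 = 0.669113.
t = -1.270 / 0.669113 = -1.898.
df = n − 2 = 396.
One-sided p ≈ 0.0292, which is ≥ 0.025, so fail to reject H₀.
The data do not give significant evidence that the true slope on class size is negative.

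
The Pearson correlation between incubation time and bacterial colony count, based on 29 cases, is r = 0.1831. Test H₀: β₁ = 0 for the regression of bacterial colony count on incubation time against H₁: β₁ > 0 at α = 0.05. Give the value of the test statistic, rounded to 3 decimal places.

t = r·√(n − 2)/√(1 − r²) = 0.1831·√27/√0.966474 = 0.968.
df = n − 2 = 27.
One-sided p ≈ 0.1709, which is ≥ 0.05, so fail to reject H₀.
The data do not give significant evidence of a linear association between incubation time and bacterial colony count.

t = 0.968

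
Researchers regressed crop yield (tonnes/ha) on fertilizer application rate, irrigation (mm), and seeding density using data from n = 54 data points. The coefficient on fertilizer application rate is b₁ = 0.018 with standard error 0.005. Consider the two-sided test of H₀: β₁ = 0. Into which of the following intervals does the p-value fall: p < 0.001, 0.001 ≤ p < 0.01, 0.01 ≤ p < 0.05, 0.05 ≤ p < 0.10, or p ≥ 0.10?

p < 0.001

t = 0.018 / 0.005 = 3.600.
df = n − k − 1 = 54 − 3 − 1 = 50.
Two-sided p = 2·P(T_{50} > |t|) ≈ 0.0007.
So p < 0.001.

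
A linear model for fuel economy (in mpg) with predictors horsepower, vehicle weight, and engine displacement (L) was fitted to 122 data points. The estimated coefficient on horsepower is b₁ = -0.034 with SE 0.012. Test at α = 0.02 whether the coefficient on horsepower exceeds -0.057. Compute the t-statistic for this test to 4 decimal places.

H₀: β₁ = -0.057 vs H₁: β₁ > -0.057.
t = (b₁ − β₁⁰)/SE = (-0.034 − (-0.057)) / 0.012 = 1.9167.
df = n − k − 1 = 122 − 3 − 1 = 118.
One-sided p ≈ 0.0288, which is ≥ 0.02, so fail to reject H₀.
The data do not give significant evidence that the true slope on horsepower exceeds -0.057 mpg per unit, holding the other predictors fixed.

t = 1.9167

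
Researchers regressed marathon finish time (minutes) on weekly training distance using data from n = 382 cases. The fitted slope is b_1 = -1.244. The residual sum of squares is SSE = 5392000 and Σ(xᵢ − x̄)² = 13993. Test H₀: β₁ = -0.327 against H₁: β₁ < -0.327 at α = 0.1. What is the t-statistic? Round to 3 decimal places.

MSE = SSE/(n − 2) = 5392000/380 = 14189.5.
SE(b_1) = √(MSE/Sₓₓ) = √(14189.5/13993) = 1.007.
t = (-1.244 − (-0.327)) / 1.007 = -0.911.
df = n − 2 = 380.
One-sided p ≈ 0.1815, which is ≥ 0.1, so fail to reject H₀.
The data do not give significant evidence that the true slope on weekly training distance is below -0.327 minutes per unit.

t = -0.911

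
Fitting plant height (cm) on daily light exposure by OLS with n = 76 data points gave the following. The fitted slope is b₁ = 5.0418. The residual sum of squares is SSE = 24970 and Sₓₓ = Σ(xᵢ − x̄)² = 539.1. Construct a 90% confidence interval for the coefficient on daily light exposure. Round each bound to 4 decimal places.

(3.7240, 6.3596)

MSE = SSE/(n − 2) = 24970/74 = 337.432.
SE(b₁) = √(MSE/Sₓₓ) = √(337.432/539.1) = 0.79115.
df = n − 2 = 74.
t* = t_{0.05, 74} = 1.665707.
Margin = t* × SE = 1.665707 × 0.79115 = 1.317824.
CI: 5.0418 ± 1.317824 → (3.7240, 6.3596).
With 90% confidence, each one-unit increase in daily light exposure is associated with a change of between 3.7240 and 6.3596 cm in plant height.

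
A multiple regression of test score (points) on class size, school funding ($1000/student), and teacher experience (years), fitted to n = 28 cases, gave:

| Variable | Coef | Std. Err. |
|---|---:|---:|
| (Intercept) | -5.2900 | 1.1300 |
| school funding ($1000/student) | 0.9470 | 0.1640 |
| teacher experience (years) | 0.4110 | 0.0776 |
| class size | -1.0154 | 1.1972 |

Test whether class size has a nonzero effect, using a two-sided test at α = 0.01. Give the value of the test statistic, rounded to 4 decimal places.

t = -0.8481

Read off: b = -1.0154, SE = 1.1972 for class size.
H₀: β₁ = 0 vs H₁: β₁ ≠ 0.
t = -1.0154 / 1.1972 = -0.8481.
df = n − k − 1 = 28 − 3 − 1 = 24.
Two-sided p ≈ 0.4047, which is ≥ 0.01, so fail to reject H₀.
The data do not give significant evidence of an association between class size and test score, after adjusting for the other predictors.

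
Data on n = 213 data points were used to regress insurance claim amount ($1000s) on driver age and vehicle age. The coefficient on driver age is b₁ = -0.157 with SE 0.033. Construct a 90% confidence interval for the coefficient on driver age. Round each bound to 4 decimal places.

(-0.2115, -0.1025)

df = n − k − 1 = 213 − 2 − 1 = 210.
t* = t_{0.05, 210} = 1.652142.
Margin = t* × SE = 1.652142 × 0.033 = 0.054521.
CI: -0.157 ± 0.054521 → (-0.2115, -0.1025).
With 90% confidence, each one-unit increase in driver age is associated with a change of between -0.2115 and -0.1025 $1000s in insurance claim amount, holding the other predictors fixed.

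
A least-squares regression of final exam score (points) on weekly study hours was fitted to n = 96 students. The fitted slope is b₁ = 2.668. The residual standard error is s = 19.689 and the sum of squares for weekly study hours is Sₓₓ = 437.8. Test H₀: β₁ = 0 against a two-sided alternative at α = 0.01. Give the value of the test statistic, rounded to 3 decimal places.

t = 2.835

SE(b₁) = s/√Sₓₓ = 19.689/√437.8 = 0.940992.
t = 2.668 / 0.940992 = 2.835.
df = n − 2 = 94.
Two-sided p ≈ 0.0056, which is < 0.01, so reject H₀.
There is evidence that weekly study hours is associated with final exam score.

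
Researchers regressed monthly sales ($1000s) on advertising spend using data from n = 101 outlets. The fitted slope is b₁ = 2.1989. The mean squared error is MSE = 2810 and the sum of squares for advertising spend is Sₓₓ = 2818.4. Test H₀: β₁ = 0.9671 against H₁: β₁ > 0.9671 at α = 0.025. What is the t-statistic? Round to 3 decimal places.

t = 1.234

SE(b₁) = √(MSE/Sₓₓ) = √(2810/2818.4) = 0.998509.
t = (2.1989 − 0.9671) / 0.998509 = 1.234.
df = n − 2 = 99.
One-sided p ≈ 0.1101, which is ≥ 0.025, so fail to reject H₀.
The data do not give significant evidence that the true slope on advertising spend exceeds 0.9671 $1000s per unit.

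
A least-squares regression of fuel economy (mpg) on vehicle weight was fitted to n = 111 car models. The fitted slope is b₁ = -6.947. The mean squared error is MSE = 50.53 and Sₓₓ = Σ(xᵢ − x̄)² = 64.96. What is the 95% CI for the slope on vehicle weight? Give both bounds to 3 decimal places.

SE(b₁) = √(MSE/Sₓₓ) = √(50.53/64.96) = 0.881966.
df = n − 2 = 109.
t* = t_{0.025, 109} = 1.981967.
Margin = t* × SE = 1.981967 × 0.881966 = 1.74803.
CI: -6.947 ± 1.74803 → (-8.695, -5.199).
With 95% confidence, each one-unit increase in vehicle weight is associated with a change of between -8.695 and -5.199 mpg in fuel economy.

(-8.695, -5.199)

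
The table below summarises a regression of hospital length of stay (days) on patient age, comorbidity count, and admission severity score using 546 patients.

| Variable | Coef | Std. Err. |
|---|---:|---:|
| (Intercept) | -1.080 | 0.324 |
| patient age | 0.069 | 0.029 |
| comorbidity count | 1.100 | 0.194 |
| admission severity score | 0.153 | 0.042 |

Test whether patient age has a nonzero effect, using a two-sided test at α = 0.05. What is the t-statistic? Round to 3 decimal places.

Read off: b = 0.069, SE = 0.029 for patient age.
H₀: β₁ = 0 vs H₁: β₁ ≠ 0.
t = 0.069 / 0.029 = 2.379.
df = n − k − 1 = 546 − 3 − 1 = 542.
Two-sided p ≈ 0.0177, which is < 0.05, so reject H₀.
There is evidence that patient age is associated with hospital length of stay, holding the other predictors fixed.

t = 2.379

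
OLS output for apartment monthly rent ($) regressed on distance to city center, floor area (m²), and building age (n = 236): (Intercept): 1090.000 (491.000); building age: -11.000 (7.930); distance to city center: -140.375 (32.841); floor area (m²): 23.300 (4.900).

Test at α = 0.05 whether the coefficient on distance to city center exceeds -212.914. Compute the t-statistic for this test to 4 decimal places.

Read off: b = -140.375, SE = 32.841 for distance to city center.
H₀: β₁ = -212.914 vs H₁: β₁ > -212.914.
t = (-140.375 − (-212.914)) / 32.841 = 2.2088.
df = n − k − 1 = 236 − 3 − 1 = 232.
One-sided p ≈ 0.0141, which is < 0.05, so reject H₀.
There is evidence that the true slope on distance to city center exceeds -212.914 $ per unit, holding the other predictors fixed.

t = 2.2088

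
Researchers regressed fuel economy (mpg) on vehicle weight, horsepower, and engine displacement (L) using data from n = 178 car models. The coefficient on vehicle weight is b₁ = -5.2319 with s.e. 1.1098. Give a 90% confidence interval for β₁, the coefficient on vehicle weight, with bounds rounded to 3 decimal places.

(-7.067, -3.397)

df = n − k − 1 = 178 − 3 − 1 = 174.
t* = t_{0.05, 174} = 1.653658.
Margin = t* × SE = 1.653658 × 1.1098 = 1.83523.
CI: -5.2319 ± 1.83523 → (-7.067, -3.397).
With 90% confidence, each one-unit increase in vehicle weight is associated with a change of between -7.067 and -3.397 mpg in fuel economy, holding the other predictors fixed.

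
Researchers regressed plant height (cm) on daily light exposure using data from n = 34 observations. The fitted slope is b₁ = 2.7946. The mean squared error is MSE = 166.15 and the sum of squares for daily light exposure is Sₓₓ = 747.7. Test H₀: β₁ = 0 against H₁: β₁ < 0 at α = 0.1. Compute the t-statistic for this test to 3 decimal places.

SE(b₁) = √(MSE/Sₓₓ) = √(166.15/747.7) = 0.471397.
t = 2.7946 / 0.471397 = 5.928.
df = n − 2 = 32.
One-sided p ≈ 1.0000, which is ≥ 0.1, so fail to reject H₀.
The data do not give significant evidence that the true slope on daily light exposure is negative.

t = 5.928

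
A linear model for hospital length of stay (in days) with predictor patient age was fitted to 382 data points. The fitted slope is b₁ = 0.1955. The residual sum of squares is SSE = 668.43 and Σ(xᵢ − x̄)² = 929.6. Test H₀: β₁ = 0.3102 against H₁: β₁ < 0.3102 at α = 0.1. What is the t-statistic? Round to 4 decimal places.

t = -2.6368

MSE = SSE/(n − 2) = 668.43/380 = 1.75903.
SE(b₁) = √(MSE/Sₓₓ) = √(1.75903/929.6) = 0.0434999.
t = (0.1955 − 0.3102) / 0.0434999 = -2.6368.
df = n − 2 = 380.
One-sided p ≈ 0.0044, which is < 0.1, so reject H₀.
There is evidence that the true slope on patient age is below 0.3102 days per unit.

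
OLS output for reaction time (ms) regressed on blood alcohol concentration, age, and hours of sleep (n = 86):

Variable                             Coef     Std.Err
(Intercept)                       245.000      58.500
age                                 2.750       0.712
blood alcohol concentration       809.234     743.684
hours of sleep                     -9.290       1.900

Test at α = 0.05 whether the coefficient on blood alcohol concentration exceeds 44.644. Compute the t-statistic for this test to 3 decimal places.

Read off: b = 809.234, SE = 743.684 for blood alcohol concentration.
H₀: β₁ = 44.644 vs H₁: β₁ > 44.644.
t = (809.234 − 44.644) / 743.684 = 1.028.
df = n − k − 1 = 86 − 3 − 1 = 82.
One-sided p ≈ 0.1535, which is ≥ 0.05, so fail to reject H₀.
The data do not give significant evidence that the true slope on blood alcohol concentration exceeds 44.644 ms per unit, holding the other predictors fixed.

t = 1.028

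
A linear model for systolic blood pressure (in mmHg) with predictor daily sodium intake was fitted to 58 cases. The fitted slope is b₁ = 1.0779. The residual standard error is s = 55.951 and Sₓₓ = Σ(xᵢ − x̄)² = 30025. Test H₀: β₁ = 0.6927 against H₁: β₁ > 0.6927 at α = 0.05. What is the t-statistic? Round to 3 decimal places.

SE(b₁) = s/√Sₓₓ = 55.951/√30025 = 0.322899.
t = (1.0779 − 0.6927) / 0.322899 = 1.193.
df = n − 2 = 56.
One-sided p ≈ 0.1190, which is ≥ 0.05, so fail to reject H₀.
The data do not give significant evidence that the true slope on daily sodium intake exceeds 0.6927 mmHg per unit.

t = 1.193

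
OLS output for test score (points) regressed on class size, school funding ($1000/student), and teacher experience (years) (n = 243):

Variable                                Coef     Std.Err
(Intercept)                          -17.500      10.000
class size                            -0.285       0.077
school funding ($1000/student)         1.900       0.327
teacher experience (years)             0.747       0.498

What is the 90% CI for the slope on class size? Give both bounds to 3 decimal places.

(-0.412, -0.158)

Read off: b = -0.285, SE = 0.077 for class size.
df = n − k − 1 = 243 − 3 − 1 = 239.
t* = t_{0.05, 239} = 1.651254.
Margin = t* × SE = 1.651254 × 0.077 = 0.12715.
CI: -0.285 ± 0.12715 → (-0.412, -0.158).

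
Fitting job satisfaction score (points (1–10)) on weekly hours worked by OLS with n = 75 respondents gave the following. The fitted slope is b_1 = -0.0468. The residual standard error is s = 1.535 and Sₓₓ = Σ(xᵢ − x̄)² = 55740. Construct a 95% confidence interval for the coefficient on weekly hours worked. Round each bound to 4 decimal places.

(-0.0598, -0.0338)

SE(b_1) = s/√Sₓₓ = 1.535/√55740 = 0.00650167.
df = n − 2 = 73.
t* = t_{0.025, 73} = 1.992997.
Margin = t* × SE = 1.992997 × 0.00650167 = 0.012958.
CI: -0.0468 ± 0.012958 → (-0.0598, -0.0338).
With 95% confidence, each one-unit increase in weekly hours worked is associated with a change of between -0.0598 and -0.0338 points (1–10) in job satisfaction score.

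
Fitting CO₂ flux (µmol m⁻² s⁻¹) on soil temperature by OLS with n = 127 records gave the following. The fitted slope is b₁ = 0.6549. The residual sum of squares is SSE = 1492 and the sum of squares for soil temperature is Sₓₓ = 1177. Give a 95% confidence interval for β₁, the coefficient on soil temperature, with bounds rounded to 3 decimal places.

MSE = SSE/(n − 2) = 1492/125 = 11.936.
SE(b₁) = √(MSE/Sₓₓ) = √(11.936/1177) = 0.100703.
df = n − 2 = 125.
t* = t_{0.025, 125} = 1.979124.
Margin = t* × SE = 1.979124 × 0.100703 = 0.19930.
CI: 0.6549 ± 0.19930 → (0.456, 0.854).
With 95% confidence, each one-unit increase in soil temperature is associated with a change of between 0.456 and 0.854 µmol m⁻² s⁻¹ in CO₂ flux.

(0.456, 0.854)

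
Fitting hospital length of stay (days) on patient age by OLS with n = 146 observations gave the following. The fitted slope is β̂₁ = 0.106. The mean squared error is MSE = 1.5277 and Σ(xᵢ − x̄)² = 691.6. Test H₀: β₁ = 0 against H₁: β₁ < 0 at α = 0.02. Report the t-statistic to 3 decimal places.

t = 2.255

SE(β̂₁) = √(MSE/Sₓₓ) = √(1.5277/691.6) = 0.0469993.
t = 0.106 / 0.0469993 = 2.255.
df = n − 2 = 144.
One-sided p ≈ 0.9872, which is ≥ 0.02, so fail to reject H₀.
The data do not give significant evidence that the true slope on patient age is negative.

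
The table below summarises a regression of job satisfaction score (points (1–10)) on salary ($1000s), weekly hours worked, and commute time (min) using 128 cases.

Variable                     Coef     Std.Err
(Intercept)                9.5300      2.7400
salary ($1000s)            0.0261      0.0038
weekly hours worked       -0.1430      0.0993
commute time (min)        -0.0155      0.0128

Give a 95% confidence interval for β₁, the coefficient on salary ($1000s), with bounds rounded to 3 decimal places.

Read off: b = 0.0261, SE = 0.0038 for salary ($1000s).
df = n − k − 1 = 128 − 3 − 1 = 124.
t* = t_{0.025, 124} = 1.97928.
Margin = t* × SE = 1.97928 × 0.0038 = 0.00752.
CI: 0.0261 ± 0.00752 → (0.019, 0.034).

(0.019, 0.034)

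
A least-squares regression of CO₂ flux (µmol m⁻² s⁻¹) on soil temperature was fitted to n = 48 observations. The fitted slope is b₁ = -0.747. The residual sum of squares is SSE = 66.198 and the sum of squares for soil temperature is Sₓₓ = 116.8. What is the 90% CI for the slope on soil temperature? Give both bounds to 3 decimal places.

(-0.933, -0.561)

MSE = SSE/(n − 2) = 66.198/46 = 1.43909.
SE(b₁) = √(MSE/Sₓₓ) = √(1.43909/116.8) = 0.111.
df = n − 2 = 46.
t* = t_{0.05, 46} = 1.67866.
Margin = t* × SE = 1.67866 × 0.111 = 0.18633.
CI: -0.747 ± 0.18633 → (-0.933, -0.561).
With 90% confidence, each one-unit increase in soil temperature is associated with a change of between -0.933 and -0.561 µmol m⁻² s⁻¹ in CO₂ flux.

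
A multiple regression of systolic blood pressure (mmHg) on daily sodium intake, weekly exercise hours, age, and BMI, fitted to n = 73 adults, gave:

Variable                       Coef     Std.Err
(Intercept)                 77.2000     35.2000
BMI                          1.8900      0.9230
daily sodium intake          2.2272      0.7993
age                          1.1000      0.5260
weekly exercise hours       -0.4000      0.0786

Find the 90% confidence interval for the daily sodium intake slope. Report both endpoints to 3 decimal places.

(0.894, 3.560)

Read off: b = 2.2272, SE = 0.7993 for daily sodium intake.
df = n − k − 1 = 73 − 4 − 1 = 68.
t* = t_{0.05, 68} = 1.667572.
Margin = t* × SE = 1.667572 × 0.7993 = 1.33289.
CI: 2.2272 ± 1.33289 → (0.894, 3.560).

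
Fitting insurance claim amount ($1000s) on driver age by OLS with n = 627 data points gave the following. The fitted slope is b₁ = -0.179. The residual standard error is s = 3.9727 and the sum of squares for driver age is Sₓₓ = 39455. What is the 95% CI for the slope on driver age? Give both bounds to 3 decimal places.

(-0.218, -0.140)

SE(b₁) = s/√Sₓₓ = 3.9727/√39455 = 0.0200002.
df = n − 2 = 625.
t* = t_{0.025, 625} = 1.963767.
Margin = t* × SE = 1.963767 × 0.0200002 = 0.03928.
CI: -0.179 ± 0.03928 → (-0.218, -0.140).
With 95% confidence, each one-unit increase in driver age is associated with a change of between -0.218 and -0.140 $1000s in insurance claim amount.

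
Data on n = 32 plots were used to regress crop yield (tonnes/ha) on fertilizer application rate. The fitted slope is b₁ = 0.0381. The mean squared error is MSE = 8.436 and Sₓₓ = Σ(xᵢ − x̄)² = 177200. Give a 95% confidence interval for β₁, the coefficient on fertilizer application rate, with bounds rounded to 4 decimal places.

(0.0240, 0.0522)

SE(b₁) = √(MSE/Sₓₓ) = √(8.436/177200) = 0.0068998.
df = n − 2 = 30.
t* = t_{0.025, 30} = 2.042272.
Margin = t* × SE = 2.042272 × 0.0068998 = 0.014091.
CI: 0.0381 ± 0.014091 → (0.0240, 0.0522).
With 95% confidence, each one-unit increase in fertilizer application rate is associated with a change of between 0.0240 and 0.0522 tonnes/ha in crop yield.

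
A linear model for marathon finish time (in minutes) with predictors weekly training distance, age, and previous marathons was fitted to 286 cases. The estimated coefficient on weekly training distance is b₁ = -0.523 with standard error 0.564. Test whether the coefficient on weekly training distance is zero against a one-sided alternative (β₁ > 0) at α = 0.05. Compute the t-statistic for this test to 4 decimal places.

H₀: β₁ = 0 vs H₁: β₁ > 0.
t = (b₁ − β₁⁰)/SE = -0.523 / 0.564 = -0.9273.
df = n − k − 1 = 286 − 3 − 1 = 282.
One-sided p ≈ 0.8227, which is ≥ 0.05, so fail to reject H₀.
The data do not give significant evidence that the true slope on weekly training distance is positive, holding the other predictors fixed.

t = -0.9273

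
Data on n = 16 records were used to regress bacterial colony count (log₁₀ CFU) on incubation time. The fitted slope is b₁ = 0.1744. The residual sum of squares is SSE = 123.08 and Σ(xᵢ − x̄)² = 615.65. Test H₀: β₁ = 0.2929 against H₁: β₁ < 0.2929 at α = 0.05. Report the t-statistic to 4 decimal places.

MSE = SSE/(n − 2) = 123.08/14 = 8.79143.
SE(b₁) = √(MSE/Sₓₓ) = √(8.79143/615.65) = 0.119499.
t = (0.1744 − 0.2929) / 0.119499 = -0.9916.
df = n − 2 = 14.
One-sided p ≈ 0.1691, which is ≥ 0.05, so fail to reject H₀.
The data do not give significant evidence that the true slope on incubation time is below 0.2929 log₁₀ CFU per unit.

t = -0.9916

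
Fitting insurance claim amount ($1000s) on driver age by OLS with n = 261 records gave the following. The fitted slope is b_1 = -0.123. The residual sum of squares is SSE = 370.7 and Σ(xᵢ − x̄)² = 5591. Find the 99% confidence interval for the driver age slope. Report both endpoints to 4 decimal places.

(-0.1645, -0.0815)

MSE = SSE/(n − 2) = 370.7/259 = 1.43127.
SE(b_1) = √(MSE/Sₓₓ) = √(1.43127/5591) = 0.0159999.
df = n − 2 = 259.
t* = t_{0.005, 259} = 2.594945.
Margin = t* × SE = 2.594945 × 0.0159999 = 0.041519.
CI: -0.123 ± 0.041519 → (-0.1645, -0.0815).
With 99% confidence, each one-unit increase in driver age is associated with a change of between -0.1645 and -0.0815 $1000s in insurance claim amount.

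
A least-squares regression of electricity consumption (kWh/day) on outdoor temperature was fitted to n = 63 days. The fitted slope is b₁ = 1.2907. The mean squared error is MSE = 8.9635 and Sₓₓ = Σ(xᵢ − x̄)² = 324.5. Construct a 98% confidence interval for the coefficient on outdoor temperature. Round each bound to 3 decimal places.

(0.894, 1.688)

SE(b₁) = √(MSE/Sₓₓ) = √(8.9635/324.5) = 0.1662.
df = n − 2 = 61.
t* = t_{0.01, 61} = 2.389047.
Margin = t* × SE = 2.389047 × 0.1662 = 0.39706.
CI: 1.2907 ± 0.39706 → (0.894, 1.688).
With 98% confidence, each one-unit increase in outdoor temperature is associated with a change of between 0.894 and 1.688 kWh/day in electricity consumption.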